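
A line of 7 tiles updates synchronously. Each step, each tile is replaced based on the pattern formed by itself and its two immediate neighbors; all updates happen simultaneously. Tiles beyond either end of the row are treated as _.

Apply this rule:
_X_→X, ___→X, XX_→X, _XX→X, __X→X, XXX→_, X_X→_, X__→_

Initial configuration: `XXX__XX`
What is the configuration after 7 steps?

X_X_X_X

X_X_XXX
X_X_X_X
X_X_X_X  (fixed point — unchanged through step 7)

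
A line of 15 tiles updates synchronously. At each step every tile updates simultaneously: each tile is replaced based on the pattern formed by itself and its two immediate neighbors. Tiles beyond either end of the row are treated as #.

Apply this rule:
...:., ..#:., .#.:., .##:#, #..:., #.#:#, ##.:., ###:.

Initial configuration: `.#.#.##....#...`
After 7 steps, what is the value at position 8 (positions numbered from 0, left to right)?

.

#.#.##.........
.#.##..........
#.##...........
.##............
##.............
...............
...............
position 8 holds .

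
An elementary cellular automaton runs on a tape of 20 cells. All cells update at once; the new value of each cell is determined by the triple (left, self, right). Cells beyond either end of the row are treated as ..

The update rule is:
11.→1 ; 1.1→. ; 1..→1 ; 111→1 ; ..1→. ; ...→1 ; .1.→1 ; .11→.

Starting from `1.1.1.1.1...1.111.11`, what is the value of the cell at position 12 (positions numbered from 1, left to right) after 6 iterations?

.

1.1.1.1.111.1..11..1
1.1.1.1..11.11..11.1
1.1.1.11..1..11..1.1
1.1.1..11.11..11.1.1
1.1.11..1..11..1.1.1
1.1..11.11..11.1.1.1
position 12 holds .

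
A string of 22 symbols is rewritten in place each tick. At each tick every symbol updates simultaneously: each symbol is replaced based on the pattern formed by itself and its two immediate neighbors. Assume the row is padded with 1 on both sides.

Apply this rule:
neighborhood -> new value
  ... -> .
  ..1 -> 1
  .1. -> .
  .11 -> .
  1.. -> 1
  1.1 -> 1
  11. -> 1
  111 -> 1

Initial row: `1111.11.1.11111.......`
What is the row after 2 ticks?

11111.11.1.11111.....1
111111.11.1.11111...1.

111111.11.1.11111...1.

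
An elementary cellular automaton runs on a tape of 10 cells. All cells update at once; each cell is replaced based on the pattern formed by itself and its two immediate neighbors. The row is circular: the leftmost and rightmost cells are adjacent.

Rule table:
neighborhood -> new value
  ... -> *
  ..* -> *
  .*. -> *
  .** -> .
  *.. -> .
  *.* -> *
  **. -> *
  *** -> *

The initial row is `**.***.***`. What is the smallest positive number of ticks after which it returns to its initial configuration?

10

tick 1: ***.***.**
tick 2: ****.***.*
tick 3: *****.***.
tick 4: .*****.***
tick 5: *.*****.**
tick 6: **.*****.*
tick 7: ***.*****.
tick 8: .***.*****
tick 9: *.***.****
tick 10: **.***.***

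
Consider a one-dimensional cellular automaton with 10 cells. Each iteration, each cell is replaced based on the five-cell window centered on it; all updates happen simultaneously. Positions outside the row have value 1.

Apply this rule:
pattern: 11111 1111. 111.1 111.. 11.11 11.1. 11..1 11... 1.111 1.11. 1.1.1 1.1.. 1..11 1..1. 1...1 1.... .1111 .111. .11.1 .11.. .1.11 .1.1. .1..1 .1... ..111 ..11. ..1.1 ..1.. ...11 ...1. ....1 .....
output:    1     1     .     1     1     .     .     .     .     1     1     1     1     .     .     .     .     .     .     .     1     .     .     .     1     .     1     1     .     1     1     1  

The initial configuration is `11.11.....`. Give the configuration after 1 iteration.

1.11...11.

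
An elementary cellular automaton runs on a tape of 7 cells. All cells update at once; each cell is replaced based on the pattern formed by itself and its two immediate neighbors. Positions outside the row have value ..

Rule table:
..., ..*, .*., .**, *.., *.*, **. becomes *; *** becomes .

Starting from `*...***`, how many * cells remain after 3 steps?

6

step 1: *****.*
step 2: *...***  (repeats step 0; period 2)
step 3: *****.*
count of *: 6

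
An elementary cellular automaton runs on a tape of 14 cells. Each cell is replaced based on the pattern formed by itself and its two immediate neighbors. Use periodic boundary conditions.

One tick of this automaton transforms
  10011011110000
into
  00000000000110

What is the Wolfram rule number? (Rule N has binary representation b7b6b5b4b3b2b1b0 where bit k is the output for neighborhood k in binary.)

1

position 7: 111 → 0  (bit 7 = 0)
position 4: 110 → 0  (bit 6 = 0)
position 5: 101 → 0  (bit 5 = 0)
position 1: 100 → 0  (bit 4 = 0)
position 3: 011 → 0  (bit 3 = 0)
position 0: 010 → 0  (bit 2 = 0)
position 2: 001 → 0  (bit 1 = 0)
position 11: 000 → 1  (bit 0 = 1)
bits b7..b0 = 00000001 = 1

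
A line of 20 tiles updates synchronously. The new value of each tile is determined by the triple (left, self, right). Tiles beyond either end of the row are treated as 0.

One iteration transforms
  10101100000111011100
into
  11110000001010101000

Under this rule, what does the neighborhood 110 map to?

At position 5 the neighborhood is 110; the next row has 0 there.

0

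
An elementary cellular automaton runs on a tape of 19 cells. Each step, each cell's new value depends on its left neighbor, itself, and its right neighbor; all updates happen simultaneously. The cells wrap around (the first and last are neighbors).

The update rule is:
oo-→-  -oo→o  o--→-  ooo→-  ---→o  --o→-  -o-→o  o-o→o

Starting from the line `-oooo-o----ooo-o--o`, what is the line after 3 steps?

oo---oo-oo-o--oo--o
---o-o-oo-oo--o---o
-o-ooooo-oo---o-o-o

-o-ooooo-oo---o-o-o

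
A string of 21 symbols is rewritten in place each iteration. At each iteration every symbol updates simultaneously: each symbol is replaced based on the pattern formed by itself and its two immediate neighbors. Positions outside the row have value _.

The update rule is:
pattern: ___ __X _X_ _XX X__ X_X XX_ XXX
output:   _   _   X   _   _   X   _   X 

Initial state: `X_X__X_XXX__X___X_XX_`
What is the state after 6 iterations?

_X__________X________

iteration 1: XXX__XX_X___X___XX___
iteration 2: _X_____XX___X________
iteration 3: _X__________X________
iteration 4: _X__________X________  (fixed point — unchanged through iteration 6)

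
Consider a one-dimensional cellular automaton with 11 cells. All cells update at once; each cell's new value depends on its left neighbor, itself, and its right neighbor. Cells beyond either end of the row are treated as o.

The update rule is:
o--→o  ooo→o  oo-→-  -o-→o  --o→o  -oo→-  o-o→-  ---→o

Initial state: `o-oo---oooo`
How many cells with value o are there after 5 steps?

----ooo-ooo
oooo-o---oo
ooo--oooo-o
oo-oo-oo---
o-------ooo
count of o: 4

4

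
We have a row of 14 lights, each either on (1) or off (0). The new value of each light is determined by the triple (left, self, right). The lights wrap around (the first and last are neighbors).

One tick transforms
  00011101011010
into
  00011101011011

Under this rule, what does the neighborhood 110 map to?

1

At position 5 the neighborhood is 110; the next row has 1 there.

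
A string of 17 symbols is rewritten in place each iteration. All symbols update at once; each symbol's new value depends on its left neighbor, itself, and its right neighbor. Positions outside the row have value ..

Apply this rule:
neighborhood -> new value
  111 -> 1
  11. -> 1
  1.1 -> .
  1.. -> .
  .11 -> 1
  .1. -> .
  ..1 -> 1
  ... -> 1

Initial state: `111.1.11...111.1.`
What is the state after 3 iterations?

111.1111.11111.11

111...11.11111...
111.1111.11111.11
111.1111.11111.11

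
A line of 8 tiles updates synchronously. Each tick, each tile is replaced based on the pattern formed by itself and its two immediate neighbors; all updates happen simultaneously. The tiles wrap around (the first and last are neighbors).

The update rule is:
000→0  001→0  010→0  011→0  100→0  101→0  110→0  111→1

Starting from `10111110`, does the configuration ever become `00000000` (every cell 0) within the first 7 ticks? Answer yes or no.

00011100
00001000
00000000
all cells are 0 at tick 3

yes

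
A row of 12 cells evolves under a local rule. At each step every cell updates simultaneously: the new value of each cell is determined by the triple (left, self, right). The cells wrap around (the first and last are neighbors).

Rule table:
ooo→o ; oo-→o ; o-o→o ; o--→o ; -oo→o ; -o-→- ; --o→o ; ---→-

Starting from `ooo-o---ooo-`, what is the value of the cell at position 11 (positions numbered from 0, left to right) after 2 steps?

o

oooo-o-ooooo
ooooo-oooooo
position 11 holds o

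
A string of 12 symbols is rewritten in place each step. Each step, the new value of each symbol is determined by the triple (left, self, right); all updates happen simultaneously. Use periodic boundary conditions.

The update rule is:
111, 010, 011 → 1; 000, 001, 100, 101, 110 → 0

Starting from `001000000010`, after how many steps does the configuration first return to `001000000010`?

1

step 1: 001000000010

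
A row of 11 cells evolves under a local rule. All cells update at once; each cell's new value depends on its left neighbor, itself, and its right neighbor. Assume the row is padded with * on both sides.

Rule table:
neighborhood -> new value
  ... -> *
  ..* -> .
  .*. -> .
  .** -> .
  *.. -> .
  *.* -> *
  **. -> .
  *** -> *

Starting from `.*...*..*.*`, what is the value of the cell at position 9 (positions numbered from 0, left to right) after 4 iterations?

*..*.....*.
.....***..*
.***..*....
*.*.....**.
position 9 holds *

*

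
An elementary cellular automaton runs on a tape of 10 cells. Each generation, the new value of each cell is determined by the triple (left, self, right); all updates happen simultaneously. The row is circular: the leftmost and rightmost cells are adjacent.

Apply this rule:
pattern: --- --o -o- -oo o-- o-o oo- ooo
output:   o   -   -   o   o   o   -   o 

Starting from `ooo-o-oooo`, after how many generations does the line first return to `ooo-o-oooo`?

oo-o-ooooo
o-o-oooooo
-o-ooooooo
o-ooooooo-
-ooooooo-o
ooooooo-o-
oooooo-o-o
ooooo-o-oo
oooo-o-ooo
ooo-o-oooo

10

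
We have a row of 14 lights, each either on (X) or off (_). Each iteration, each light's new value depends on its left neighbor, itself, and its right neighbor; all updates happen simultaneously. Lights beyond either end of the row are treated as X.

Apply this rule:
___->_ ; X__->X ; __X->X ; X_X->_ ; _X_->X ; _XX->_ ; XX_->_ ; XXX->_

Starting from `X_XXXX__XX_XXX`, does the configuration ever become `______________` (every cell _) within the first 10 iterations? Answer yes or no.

yes

iteration 1: ______XX______
iteration 2: X____X__X____X
iteration 3: _X__XXXXXX__X_
iteration 4: _XXX______XXX_
iteration 5: ____X____X____
iteration 6: X__XXX__XXX__X
iteration 7: _XX___XX___XX_
iteration 8: ___X_X__X_X___
iteration 9: X_XX_XXXX_XX_X
iteration 10: ______________
all cells are _ at iteration 10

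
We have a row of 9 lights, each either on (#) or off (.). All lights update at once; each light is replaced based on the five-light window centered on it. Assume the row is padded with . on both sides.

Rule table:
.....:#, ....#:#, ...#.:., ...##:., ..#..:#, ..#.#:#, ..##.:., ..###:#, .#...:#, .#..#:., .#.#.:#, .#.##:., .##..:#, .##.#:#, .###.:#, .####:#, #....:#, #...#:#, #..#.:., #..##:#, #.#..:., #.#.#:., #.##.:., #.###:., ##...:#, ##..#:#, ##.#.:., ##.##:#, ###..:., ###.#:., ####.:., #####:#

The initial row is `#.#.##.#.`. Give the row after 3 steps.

##...#..#
.###.#..#
.##.....#

.##.....#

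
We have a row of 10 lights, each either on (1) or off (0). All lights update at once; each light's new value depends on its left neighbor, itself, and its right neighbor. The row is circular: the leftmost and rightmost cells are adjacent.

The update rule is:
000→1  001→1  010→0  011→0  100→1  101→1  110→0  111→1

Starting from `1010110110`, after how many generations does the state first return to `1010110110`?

2

0101001001
1010110110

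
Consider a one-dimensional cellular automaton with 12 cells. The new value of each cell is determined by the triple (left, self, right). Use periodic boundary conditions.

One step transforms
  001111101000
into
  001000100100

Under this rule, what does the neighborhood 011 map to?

At position 2 the neighborhood is 011; the next row has 1 there.

1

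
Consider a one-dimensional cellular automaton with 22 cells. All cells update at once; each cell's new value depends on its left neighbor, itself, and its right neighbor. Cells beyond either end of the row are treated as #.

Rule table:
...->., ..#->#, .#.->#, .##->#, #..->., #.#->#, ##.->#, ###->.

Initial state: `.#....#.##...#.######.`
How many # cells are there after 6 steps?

12

##...#####..####....##
.#..##...#.##..#...##.
##.###..#####.##..####
.###.#.##...####.##...
##.######..##..####..#
.###....#.###.##..#.##
count of #: 12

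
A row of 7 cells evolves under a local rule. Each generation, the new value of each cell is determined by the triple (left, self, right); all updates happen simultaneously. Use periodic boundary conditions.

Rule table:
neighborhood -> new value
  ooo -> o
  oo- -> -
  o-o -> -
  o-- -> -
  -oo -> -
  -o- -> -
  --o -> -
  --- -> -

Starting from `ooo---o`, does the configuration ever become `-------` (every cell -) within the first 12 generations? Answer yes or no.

oo-----
-------
all cells are - at generation 2

yes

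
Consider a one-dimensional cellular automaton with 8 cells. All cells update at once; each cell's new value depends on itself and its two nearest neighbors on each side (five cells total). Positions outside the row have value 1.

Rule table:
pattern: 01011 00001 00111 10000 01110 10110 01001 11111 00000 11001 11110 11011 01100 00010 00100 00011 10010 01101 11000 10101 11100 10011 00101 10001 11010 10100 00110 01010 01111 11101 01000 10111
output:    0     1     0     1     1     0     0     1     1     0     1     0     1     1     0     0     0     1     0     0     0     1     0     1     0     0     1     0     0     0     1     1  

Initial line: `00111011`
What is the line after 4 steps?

step 1: 01010010
step 2: 00000000
step 3: 01111110
step 4: 01011100

01011100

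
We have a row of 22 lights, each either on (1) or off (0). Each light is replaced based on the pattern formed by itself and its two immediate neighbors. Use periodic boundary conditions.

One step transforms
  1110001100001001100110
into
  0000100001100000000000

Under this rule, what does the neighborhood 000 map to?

1

At position 4 the neighborhood is 000; the next row has 1 there.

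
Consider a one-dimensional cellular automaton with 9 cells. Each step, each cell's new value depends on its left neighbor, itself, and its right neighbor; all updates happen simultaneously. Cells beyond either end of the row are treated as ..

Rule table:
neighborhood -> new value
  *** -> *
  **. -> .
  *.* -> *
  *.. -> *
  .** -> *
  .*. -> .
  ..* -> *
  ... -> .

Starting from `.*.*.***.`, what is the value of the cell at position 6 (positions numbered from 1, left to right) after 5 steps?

*.*.***.*
.*.***.*.
*.***.*.*
.***.*.*.
***.*.*.*
position 6 holds .

.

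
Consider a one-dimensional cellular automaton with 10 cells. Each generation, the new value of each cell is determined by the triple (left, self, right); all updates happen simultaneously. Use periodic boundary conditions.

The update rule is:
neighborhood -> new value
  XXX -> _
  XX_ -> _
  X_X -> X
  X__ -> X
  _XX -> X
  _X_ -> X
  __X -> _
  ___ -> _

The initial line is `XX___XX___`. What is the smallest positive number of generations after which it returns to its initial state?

15

X_X__X_X__
XXXX_XXXX_
X___XX___X
_X__X_X__X
XXX_XXXX_X
___XX___XX
X__X_X__X_
XX_XXXX_XX
__XX___XX_
__X_X__X_X
X_XXXX_XXX
_XX___XX__
_X_X__X_X_
_XXXX_XXXX
XX___XX___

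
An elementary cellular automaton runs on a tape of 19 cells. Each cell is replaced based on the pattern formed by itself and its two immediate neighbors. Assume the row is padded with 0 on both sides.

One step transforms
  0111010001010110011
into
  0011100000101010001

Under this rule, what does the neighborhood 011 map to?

At position 1 the neighborhood is 011; the next row has 0 there.

0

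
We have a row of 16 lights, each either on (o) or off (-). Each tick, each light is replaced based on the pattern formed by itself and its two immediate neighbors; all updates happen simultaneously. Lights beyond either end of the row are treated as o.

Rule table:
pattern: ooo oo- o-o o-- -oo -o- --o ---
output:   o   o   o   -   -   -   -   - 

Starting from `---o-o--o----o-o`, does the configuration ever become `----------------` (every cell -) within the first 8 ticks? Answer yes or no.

----o---------o-
---------------o
----------------
all cells are - at tick 3

yes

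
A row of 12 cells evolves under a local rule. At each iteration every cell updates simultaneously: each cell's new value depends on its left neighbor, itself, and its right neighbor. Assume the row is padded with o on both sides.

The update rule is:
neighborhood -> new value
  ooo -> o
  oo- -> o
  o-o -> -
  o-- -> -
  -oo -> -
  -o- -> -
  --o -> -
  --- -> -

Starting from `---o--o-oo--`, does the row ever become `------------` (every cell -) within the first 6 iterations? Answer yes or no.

---------o--
------------
all cells are - at iteration 2

yes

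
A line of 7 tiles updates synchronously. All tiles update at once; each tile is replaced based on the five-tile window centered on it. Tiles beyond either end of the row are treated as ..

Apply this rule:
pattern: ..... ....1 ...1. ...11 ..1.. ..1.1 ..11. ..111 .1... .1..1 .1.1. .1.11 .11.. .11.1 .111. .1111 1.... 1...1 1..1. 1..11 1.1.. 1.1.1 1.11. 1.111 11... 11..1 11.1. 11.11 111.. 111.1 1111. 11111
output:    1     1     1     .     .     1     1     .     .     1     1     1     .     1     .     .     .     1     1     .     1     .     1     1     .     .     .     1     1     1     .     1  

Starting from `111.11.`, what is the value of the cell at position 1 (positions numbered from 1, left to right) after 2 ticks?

1

..111..
1...1..
position 1 holds 1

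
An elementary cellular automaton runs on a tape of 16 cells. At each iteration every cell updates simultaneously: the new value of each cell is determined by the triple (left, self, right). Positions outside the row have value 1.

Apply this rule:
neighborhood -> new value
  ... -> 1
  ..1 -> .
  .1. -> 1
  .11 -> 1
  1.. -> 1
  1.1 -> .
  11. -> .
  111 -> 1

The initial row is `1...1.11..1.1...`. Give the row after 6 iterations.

.11.1.1.1.1.111.
.1..1.1.1.1.11..
.11.1.1.1.1.1.1.
.1..1.1.1.1.1.1.
.11.1.1.1.1.1.1.  (repeats iteration 3; period 2)
iteration 6: .1..1.1.1.1.1.1.

.1..1.1.1.1.1.1.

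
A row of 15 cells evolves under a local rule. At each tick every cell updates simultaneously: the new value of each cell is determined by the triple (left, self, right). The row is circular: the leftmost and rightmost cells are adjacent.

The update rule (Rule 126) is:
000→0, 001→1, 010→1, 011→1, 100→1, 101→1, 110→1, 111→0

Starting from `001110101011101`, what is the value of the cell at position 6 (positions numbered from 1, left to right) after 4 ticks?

1

tick 1: 111011111110111
tick 2: 001110000011100
tick 3: 011011000110110
tick 4: 111111101111111
position 6 holds 1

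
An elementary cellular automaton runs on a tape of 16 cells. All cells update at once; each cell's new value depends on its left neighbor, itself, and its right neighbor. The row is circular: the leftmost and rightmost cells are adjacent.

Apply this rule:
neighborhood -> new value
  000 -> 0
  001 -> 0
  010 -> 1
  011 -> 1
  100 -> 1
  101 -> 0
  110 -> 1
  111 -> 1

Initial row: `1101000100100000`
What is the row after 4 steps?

1101100110110000
1101110110111000
1101110110111100
1101110110111110

1101110110111110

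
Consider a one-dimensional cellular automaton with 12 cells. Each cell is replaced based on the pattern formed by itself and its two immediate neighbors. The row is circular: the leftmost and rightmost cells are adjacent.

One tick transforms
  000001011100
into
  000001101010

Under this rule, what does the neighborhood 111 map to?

At position 8 the neighborhood is 111; the next row has 1 there.

1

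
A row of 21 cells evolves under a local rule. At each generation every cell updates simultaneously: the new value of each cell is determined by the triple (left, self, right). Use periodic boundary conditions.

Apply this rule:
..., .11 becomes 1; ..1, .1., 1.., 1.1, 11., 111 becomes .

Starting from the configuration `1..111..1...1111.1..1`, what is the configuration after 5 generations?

...111.1....111.1...1

generation 1: ...1......1.1.......1
generation 2: .1...1111.....11111..
generation 3: ...1.1....111.1.....1
generation 4: .1.....11.1.....111..
generation 5: ...111.1....111.1...1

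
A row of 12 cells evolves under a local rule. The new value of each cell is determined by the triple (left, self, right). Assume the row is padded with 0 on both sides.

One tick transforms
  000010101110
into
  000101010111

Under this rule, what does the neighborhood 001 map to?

At position 3 the neighborhood is 001; the next row has 1 there.

1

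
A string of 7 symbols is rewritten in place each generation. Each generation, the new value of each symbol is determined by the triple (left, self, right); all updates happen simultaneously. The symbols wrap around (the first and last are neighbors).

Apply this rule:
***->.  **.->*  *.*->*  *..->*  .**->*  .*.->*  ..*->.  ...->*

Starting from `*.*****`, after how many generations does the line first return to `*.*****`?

***....
*.****.
***..**
..**.*.
*.*****

5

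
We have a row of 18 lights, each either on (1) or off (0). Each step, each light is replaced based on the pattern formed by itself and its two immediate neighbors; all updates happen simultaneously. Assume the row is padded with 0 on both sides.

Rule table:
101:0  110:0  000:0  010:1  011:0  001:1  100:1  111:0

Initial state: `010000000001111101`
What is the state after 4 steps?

step 1: 111000000010000001
step 2: 000100000111000011
step 3: 001110001000100100
step 4: 010001011101111110

010001011101111110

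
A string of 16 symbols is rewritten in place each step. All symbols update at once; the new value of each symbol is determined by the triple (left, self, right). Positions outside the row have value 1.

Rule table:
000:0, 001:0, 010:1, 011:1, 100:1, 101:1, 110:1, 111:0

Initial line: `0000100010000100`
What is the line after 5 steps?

1000110011000110
1100111011100111
0110101110110100
1111111011111110
0000001110000011

0000001110000011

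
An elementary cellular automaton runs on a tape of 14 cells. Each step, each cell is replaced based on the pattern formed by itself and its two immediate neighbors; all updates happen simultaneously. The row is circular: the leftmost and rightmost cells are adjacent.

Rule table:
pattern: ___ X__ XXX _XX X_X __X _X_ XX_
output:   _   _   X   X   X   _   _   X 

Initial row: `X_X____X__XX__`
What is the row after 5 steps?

__________XX__

step 1: _X________XX__
step 2: __________XX__
step 3: __________XX__  (fixed point — unchanged through step 5)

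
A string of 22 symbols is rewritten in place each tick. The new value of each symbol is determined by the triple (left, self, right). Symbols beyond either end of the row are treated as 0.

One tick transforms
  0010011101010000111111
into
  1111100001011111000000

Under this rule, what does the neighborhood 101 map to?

At position 8 the neighborhood is 101; the next row has 0 there.

0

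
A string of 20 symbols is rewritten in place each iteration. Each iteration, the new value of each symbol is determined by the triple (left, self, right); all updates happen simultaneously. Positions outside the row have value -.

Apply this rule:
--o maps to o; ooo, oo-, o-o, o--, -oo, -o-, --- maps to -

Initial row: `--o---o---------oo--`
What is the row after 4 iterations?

iteration 1: -o---o---------o----
iteration 2: o---o---------o-----
iteration 3: ---o---------o------
iteration 4: --o---------o-------

--o---------o-------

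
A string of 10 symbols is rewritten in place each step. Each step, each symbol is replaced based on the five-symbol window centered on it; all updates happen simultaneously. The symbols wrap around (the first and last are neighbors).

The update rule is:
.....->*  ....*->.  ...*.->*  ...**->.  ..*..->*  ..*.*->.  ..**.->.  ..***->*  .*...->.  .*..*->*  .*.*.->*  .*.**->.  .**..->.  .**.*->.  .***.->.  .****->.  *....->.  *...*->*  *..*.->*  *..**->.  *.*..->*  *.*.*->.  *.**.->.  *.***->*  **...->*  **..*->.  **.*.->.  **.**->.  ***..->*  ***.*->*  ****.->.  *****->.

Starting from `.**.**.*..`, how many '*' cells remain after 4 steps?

.......*.*
..***.*.**
..*.*.....
.*.**..***
count of *: 6

6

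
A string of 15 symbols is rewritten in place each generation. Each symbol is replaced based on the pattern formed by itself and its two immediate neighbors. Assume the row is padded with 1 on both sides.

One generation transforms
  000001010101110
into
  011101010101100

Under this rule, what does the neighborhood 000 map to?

1

At position 1 the neighborhood is 000; the next row has 1 there.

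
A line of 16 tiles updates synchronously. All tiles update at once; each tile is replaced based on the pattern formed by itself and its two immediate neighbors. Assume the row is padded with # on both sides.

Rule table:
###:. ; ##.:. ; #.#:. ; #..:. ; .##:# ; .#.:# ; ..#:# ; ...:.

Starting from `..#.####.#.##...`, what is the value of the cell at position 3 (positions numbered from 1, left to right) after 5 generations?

generation 1: .##.#....#.#...#
generation 2: .#..#...##.#..##
generation 3: .#.##..##..#.##.
generation 4: .#.#..##..##.#..
generation 5: .#.#.##..##..#.#
position 3 holds .

.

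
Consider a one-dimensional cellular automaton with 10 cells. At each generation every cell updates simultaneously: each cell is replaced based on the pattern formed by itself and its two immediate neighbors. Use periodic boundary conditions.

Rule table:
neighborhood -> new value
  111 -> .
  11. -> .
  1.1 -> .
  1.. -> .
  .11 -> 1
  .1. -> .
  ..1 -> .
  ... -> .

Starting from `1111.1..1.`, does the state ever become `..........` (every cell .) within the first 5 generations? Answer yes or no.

yes

1.........
..........
all cells are . at generation 2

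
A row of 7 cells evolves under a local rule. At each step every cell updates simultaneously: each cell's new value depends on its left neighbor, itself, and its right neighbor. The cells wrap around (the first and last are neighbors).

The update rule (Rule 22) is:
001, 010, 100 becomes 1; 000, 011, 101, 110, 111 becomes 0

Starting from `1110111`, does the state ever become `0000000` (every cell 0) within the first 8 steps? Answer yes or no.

0000000
all cells are 0 at step 1

yes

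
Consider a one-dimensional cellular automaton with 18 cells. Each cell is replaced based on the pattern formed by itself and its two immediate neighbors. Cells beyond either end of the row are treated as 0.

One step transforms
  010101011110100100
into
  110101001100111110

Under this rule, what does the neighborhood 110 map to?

At position 10 the neighborhood is 110; the next row has 0 there.

0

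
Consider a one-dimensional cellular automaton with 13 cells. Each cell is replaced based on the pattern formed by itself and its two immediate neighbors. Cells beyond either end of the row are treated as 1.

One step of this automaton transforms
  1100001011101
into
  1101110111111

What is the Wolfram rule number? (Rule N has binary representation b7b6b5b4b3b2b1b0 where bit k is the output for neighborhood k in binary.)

235

position 0: 111 → 1  (bit 7 = 1)
position 1: 110 → 1  (bit 6 = 1)
position 7: 101 → 1  (bit 5 = 1)
position 2: 100 → 0  (bit 4 = 0)
position 8: 011 → 1  (bit 3 = 1)
position 6: 010 → 0  (bit 2 = 0)
position 5: 001 → 1  (bit 1 = 1)
position 3: 000 → 1  (bit 0 = 1)
bits b7..b0 = 11101011 = 235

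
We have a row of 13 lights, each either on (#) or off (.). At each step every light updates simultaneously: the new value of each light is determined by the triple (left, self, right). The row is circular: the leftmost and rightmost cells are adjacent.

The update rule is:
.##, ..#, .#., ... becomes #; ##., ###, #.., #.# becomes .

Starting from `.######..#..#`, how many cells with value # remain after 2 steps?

8

.#......##.##
.#.######..#.
count of #: 8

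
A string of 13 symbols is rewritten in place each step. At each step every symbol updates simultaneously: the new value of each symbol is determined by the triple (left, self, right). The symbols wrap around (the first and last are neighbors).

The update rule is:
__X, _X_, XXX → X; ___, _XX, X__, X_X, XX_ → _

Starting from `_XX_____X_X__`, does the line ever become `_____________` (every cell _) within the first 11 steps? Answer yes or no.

no

step 1: X______XX_X__
step 2: X_____X___X_X
step 3: _____XX__XX__
step 4: ____X___X____
step 5: ___XX__XX____
step 6: __X___X______
step 7: _XX__XX______
step 8: X___X________
step 9: X__XX_______X
step 10: __X________X_
step 11: _XX_______XX_
step 11 is _XX_______XX_, still not uniform _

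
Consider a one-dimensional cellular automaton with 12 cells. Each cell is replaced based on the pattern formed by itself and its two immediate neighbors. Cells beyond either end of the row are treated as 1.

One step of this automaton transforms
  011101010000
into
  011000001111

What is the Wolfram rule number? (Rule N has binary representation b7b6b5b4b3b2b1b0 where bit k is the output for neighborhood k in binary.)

155

position 2: 111 → 1  (bit 7 = 1)
position 3: 110 → 0  (bit 6 = 0)
position 0: 101 → 0  (bit 5 = 0)
position 8: 100 → 1  (bit 4 = 1)
position 1: 011 → 1  (bit 3 = 1)
position 5: 010 → 0  (bit 2 = 0)
position 11: 001 → 1  (bit 1 = 1)
position 9: 000 → 1  (bit 0 = 1)
bits b7..b0 = 10011011 = 155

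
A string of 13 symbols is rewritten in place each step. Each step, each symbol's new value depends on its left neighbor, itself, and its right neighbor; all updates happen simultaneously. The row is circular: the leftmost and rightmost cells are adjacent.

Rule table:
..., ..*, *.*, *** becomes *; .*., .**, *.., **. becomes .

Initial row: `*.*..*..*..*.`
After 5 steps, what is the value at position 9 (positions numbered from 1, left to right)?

*

.*..*..*..*.*
*..*..*..*.*.
..*..*..*.*.*
.*..*..*.*.*.
*..*..*.*.*..
position 9 holds *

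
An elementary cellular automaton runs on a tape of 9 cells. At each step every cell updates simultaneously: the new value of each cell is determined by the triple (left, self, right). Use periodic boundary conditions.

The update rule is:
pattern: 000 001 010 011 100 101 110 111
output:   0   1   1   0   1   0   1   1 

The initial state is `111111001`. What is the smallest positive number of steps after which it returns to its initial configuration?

111111110
011111110
101111111
100111111
111011111
111001111
111110111
111110011
111111101
111111100
011111111
001111111
110111111
110011111
111101111
111100111
111111011
111111001

18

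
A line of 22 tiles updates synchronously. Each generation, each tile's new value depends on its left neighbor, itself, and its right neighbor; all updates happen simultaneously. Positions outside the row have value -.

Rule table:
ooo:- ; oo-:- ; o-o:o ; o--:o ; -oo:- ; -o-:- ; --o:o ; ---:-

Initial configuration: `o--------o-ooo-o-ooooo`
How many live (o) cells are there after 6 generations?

12

-o------o-o---o-o-----
o-o----o-o-o-o-o-o----
-o-o--o-o-o-o-o-o-o---
o-o-oo-o-o-o-o-o-o-o--
-o-o--o-o-o-o-o-o-o-o-
o-o-oo-o-o-o-o-o-o-o-o
count of o: 12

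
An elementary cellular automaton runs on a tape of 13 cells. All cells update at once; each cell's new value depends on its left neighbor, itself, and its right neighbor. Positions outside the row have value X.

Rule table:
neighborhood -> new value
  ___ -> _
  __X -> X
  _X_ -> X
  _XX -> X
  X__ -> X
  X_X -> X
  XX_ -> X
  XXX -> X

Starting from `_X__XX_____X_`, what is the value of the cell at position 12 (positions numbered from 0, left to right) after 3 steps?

X

step 1: XXXXXXX___XXX
step 2: XXXXXXXX_XXXX
step 3: XXXXXXXXXXXXX
position 12 holds X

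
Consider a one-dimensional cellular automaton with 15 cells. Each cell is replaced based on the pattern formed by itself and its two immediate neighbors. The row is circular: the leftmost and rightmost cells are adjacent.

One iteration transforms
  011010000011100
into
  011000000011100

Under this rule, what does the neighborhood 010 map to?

0

At position 4 the neighborhood is 010; the next row has 0 there.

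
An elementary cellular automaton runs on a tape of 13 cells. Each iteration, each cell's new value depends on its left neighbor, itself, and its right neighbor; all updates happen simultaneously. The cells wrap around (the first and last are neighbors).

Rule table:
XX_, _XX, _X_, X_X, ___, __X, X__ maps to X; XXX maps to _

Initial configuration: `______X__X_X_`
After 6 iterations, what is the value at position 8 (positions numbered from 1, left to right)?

_

XXXXXXXXXXXXX
_____________
XXXXXXXXXXXXX  (repeats iteration 1; period 2)
iteration 6: _____________
position 8 holds _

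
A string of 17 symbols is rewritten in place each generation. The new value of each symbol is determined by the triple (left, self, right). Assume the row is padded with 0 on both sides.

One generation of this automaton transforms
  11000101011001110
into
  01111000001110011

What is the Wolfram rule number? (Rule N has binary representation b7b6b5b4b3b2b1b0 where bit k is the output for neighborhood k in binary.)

83

position 14: 111 → 0  (bit 7 = 0)
position 1: 110 → 1  (bit 6 = 1)
position 6: 101 → 0  (bit 5 = 0)
position 2: 100 → 1  (bit 4 = 1)
position 0: 011 → 0  (bit 3 = 0)
position 5: 010 → 0  (bit 2 = 0)
position 4: 001 → 1  (bit 1 = 1)
position 3: 000 → 1  (bit 0 = 1)
bits b7..b0 = 01010011 = 83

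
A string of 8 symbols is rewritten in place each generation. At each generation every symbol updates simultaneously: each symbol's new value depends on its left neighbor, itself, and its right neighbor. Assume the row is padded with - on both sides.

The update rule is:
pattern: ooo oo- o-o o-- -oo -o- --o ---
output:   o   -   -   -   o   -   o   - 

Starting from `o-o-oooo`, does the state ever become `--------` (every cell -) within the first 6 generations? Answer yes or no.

no

generation 1: ----ooo-
generation 2: ---ooo--
generation 3: --ooo---
generation 4: -ooo----
generation 5: ooo-----
generation 6: oo------
generation 6 is oo------, still not uniform -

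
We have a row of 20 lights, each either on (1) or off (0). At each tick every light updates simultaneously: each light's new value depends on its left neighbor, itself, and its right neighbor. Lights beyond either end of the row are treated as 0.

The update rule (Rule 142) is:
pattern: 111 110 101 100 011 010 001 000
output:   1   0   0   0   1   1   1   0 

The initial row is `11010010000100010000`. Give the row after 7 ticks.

10101010010000000000

tick 1: 10010110001100110000
tick 2: 10110100011001100000
tick 3: 10100100110011000000
tick 4: 10101101100110000000
tick 5: 10101001001100000000
tick 6: 10101011011000000000
tick 7: 10101010010000000000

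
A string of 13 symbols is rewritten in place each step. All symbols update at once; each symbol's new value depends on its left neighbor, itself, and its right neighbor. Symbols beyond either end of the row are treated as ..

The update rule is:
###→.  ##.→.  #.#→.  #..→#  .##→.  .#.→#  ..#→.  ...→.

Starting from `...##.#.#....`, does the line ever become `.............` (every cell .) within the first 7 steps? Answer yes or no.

no

step 1: ......#.##...
step 2: ......#...#..
step 3: ......##..##.
step 4: ........#...#
step 5: ........##..#
step 6: ..........#.#
step 7: ..........#.#
step 7 is ..........#.#, still not uniform .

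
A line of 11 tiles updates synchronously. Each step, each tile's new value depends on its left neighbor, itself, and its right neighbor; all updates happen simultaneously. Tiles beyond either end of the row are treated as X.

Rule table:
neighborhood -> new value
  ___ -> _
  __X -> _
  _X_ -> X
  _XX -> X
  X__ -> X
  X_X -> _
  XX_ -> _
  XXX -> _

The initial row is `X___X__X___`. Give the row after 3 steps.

_X__XX_XX__
_XX_X__X_X_
_X__XX_X_X_

_X__XX_X_X_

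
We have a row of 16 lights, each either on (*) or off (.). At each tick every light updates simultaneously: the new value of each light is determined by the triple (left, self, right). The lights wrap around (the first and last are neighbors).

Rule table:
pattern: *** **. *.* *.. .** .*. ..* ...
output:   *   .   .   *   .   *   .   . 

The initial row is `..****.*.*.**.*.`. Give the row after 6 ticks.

.....**..**..**.

...**..*.*....**
*....*.*.**.....
**...*.*...*....
..*..*.**..**...
..**.*...*...*..
.....**..**..**.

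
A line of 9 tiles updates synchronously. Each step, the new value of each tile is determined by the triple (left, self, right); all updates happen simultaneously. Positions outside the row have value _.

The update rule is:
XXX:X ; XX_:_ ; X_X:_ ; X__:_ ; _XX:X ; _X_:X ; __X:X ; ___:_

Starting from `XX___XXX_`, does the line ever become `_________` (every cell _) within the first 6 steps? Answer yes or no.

X___XXX__
X__XXX___
X_XXX____
X_XX_____
X_X______
X_X______
step 6 is X_X______, still not uniform _

no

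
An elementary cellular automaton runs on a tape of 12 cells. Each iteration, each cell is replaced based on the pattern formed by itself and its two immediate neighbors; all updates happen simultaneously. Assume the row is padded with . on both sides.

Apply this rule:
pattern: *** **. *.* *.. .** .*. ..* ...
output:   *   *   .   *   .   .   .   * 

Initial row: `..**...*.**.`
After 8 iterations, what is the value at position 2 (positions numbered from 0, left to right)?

.

*..***....**
.*..*****..*
..*..*****..
*..*..******
.*..*..*****
..*..*..****
*..*..*..***
.*..*..*..**
position 2 holds .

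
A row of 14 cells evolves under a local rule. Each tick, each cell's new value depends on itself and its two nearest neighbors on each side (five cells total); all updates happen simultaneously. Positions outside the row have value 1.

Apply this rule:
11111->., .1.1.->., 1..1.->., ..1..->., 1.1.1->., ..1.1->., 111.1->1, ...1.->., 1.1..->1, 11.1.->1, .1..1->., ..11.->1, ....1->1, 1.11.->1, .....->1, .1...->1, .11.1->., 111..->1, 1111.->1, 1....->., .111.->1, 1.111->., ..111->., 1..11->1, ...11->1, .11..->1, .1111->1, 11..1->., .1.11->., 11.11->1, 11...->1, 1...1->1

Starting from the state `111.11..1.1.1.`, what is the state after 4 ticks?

11111.11111.11

.11111........
1.1.111.111111
11...111.1....
11111.11111.11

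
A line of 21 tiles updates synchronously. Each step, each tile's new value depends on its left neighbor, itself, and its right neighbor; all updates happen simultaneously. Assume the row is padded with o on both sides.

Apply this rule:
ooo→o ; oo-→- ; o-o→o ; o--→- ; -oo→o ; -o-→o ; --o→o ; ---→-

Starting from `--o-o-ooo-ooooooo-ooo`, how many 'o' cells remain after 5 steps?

19

step 1: -ooooooo-ooooooo-oooo
step 2: ooooooo-ooooooo-ooooo
step 3: oooooo-ooooooo-oooooo
step 4: ooooo-ooooooo-ooooooo
step 5: oooo-ooooooo-oooooooo
count of o: 19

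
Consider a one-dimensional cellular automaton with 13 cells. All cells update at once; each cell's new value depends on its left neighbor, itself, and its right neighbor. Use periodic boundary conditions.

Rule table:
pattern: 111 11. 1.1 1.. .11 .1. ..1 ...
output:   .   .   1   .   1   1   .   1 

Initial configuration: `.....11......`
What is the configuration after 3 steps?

111.1...1.111

1111.1..11111
....11..1....
111.1...1.111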